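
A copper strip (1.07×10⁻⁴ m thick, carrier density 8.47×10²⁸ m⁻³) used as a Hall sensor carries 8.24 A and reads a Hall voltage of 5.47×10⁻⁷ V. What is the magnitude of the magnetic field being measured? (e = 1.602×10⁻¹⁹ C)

From V_H = IB/(n e t), B = V_H n e t / I.
B = (5.47×10⁻⁷)(8.47×10²⁸)(1.602×10⁻¹⁹)(1.07×10⁻⁴)/8.24 ≈ 0.0964 T.

B ≈ 0.0964 T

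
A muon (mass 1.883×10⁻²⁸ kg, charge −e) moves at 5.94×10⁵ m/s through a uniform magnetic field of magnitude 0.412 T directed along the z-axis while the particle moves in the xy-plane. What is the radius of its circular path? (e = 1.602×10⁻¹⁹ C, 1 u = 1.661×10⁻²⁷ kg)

The magnetic force provides the centripetal force: |q|vB = mv²/r.
r = mv/(|q|B) = (1.883×10⁻²⁸)(5.94×10⁵)/((1.602×10⁻¹⁹)(0.412)) ≈ 1.69×10⁻³ m.

r ≈ 1.69×10⁻³ m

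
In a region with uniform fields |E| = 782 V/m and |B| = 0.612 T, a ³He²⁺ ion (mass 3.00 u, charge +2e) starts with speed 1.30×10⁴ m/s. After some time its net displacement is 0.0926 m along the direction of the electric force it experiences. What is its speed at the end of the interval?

B does no work; ΔKE = |q|E d.
½mv_f² = ½mv₀² + |q|Ed = ½(4.983×10⁻²⁷)(1.30×10⁴)² + (3.204×10⁻¹⁹)(782)(0.0926) ≈ 4.211×10⁻¹⁹ J + 2.320×10⁻¹⁷ J ≈ 2.362×10⁻¹⁷ J.
v_f = √(2·2.362×10⁻¹⁷/4.983×10⁻²⁷) ≈ 9.74×10⁴ m/s.

v_f ≈ 9.74×10⁴ m/s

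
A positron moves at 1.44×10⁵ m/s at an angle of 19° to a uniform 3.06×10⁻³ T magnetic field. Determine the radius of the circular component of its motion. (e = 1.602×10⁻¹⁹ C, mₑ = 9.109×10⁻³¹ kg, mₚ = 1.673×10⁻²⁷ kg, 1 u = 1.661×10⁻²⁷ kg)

r ≈ 8.71×10⁻⁵ m

v⊥ = v sinθ = 1.44×10⁵·sin19° ≈ 4.688×10⁴ m/s.
r = m v⊥/(|q|B) = (9.109×10⁻³¹)(4.688×10⁴)/((1.602×10⁻¹⁹)(3.06×10⁻³)) ≈ 8.71×10⁻⁵ m.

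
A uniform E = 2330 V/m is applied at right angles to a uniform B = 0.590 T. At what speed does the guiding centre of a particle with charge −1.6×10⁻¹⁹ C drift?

v_d ≈ 3950 m/s

The E×B drift speed is v_d = E/B.
v_d = 2330/0.590 = 3950 m/s.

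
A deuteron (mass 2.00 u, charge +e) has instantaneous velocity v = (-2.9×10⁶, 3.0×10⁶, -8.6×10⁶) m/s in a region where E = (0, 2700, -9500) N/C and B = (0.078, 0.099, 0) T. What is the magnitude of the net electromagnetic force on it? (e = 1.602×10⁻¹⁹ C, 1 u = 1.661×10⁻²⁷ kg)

v×B = (8.51×10⁵, -6.71×10⁵, -5.21×10⁵) N/C.
E + v×B = (8.51×10⁵, -6.68×10⁵, -5.31×10⁵) N/C.
F = q(E + v×B) = (1.602×10⁻¹⁹ C)·(8.51×10⁵, -6.68×10⁵, -5.31×10⁵) = (1.36×10⁻¹³, -1.07×10⁻¹³, -8.50×10⁻¹⁴) N.
|F| = 1.93×10⁻¹³ N.

|F| ≈ 1.93×10⁻¹³ N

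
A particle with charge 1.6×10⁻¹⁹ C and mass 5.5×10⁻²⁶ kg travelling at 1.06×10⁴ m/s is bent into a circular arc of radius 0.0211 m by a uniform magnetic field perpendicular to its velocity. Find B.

B ≈ 0.173 T

From |q|vB = mv²/r, B = mv/(|q|r).
B = (5.5×10⁻²⁶)(1.06×10⁴)/((1.6×10⁻¹⁹)(0.0211)) ≈ 0.173 T.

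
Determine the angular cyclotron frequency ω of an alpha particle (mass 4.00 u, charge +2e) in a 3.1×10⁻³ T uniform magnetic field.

ω = |q|B/m.
ω = (3.204×10⁻¹⁹)(3.1×10⁻³)/6.644×10⁻²⁷ ≈ 1.5×10⁵ rad/s.

ω ≈ 1.5×10⁵ rad/s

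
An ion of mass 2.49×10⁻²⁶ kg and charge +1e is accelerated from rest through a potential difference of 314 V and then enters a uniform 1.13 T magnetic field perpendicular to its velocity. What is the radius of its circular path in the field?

r ≈ 8.74×10⁻³ m

Acceleration: |q|V = ½mv² ⇒ v = √(2|q|V/m) = √(2·1.602×10⁻¹⁹·314/2.49×10⁻²⁶) ≈ 6.356×10⁴ m/s.
In the field: r = mv/(|q|B) = (2.49×10⁻²⁶)(6.356×10⁴)/((1.602×10⁻¹⁹)(1.13)) ≈ 8.74×10⁻³ m.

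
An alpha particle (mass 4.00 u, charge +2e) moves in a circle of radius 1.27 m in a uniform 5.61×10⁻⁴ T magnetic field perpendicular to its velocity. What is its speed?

v ≈ 3.44×10⁴ m/s

From |q|vB = mv²/r, v = |q|Br/m.
v = (3.204×10⁻¹⁹)(5.61×10⁻⁴)(1.27)/6.644×10⁻²⁷ ≈ 3.44×10⁴ m/s.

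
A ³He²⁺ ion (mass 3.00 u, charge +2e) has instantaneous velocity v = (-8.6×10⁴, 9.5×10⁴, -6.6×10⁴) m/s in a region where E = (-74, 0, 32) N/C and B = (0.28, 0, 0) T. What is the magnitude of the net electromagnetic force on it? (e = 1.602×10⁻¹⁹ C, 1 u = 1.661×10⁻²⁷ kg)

v×B = (0, -1.85×10⁴, -2.66×10⁴) N/C.
E + v×B = (-74.0, -1.85×10⁴, -2.66×10⁴) N/C.
F = q(E + v×B) = (3.204×10⁻¹⁹ C)·(-74.0, -1.85×10⁴, -2.66×10⁴) = (-2.37×10⁻¹⁷, -5.92×10⁻¹⁵, -8.51×10⁻¹⁵) N.
|F| = 1.04×10⁻¹⁴ N.

|F| ≈ 1.04×10⁻¹⁴ N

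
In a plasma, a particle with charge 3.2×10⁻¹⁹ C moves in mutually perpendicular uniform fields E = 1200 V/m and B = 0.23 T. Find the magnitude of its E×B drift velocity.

In crossed fields the guiding centre drifts at v_d = |E×B|/B² = E/B, independent of charge and mass.
v_d = 1200/0.23 = 5200 m/s.

v_d ≈ 5200 m/s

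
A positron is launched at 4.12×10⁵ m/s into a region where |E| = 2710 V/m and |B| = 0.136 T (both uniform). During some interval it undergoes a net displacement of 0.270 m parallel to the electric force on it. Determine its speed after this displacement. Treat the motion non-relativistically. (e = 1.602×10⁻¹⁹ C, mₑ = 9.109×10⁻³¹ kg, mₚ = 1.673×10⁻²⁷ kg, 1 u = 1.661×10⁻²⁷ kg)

v_f ≈ 1.60×10⁷ m/s

B does no work; ΔKE = |q|E d.
½mv_f² = ½mv₀² + |q|Ed = ½(9.109×10⁻³¹)(4.12×10⁵)² + (1.602×10⁻¹⁹)(2710)(0.270) ≈ 7.731×10⁻²⁰ J + 1.172×10⁻¹⁶ J ≈ 1.173×10⁻¹⁶ J.
v_f = √(2·1.173×10⁻¹⁶/9.109×10⁻³¹) ≈ 1.60×10⁷ m/s.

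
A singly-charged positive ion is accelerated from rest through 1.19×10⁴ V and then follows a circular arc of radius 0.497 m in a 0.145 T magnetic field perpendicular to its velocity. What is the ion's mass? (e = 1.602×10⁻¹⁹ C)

m ≈ 3.50×10⁻²⁶ kg

Combine |q|V = ½mv² and r = mv/(|q|B): eliminate v to get m = qB²r²/(2V).
m = (1.602×10⁻¹⁹)(0.145)²(0.497)²/(2·1.19×10⁴) ≈ 3.50×10⁻²⁶ kg.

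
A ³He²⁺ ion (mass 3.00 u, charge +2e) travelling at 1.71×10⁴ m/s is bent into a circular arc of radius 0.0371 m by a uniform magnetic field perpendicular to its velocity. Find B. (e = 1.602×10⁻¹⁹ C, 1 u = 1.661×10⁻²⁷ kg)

From |q|vB = mv²/r, B = mv/(|q|r).
B = (4.983×10⁻²⁷)(1.71×10⁴)/((3.204×10⁻¹⁹)(0.0371)) ≈ 7.17×10⁻³ T.

B ≈ 7.17×10⁻³ T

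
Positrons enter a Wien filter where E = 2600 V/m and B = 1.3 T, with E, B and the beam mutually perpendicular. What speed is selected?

Straight-line motion ⇒ electric and magnetic forces cancel, so E = vB.
v = E/B = 2600/1.3 = 2000 m/s.

v = 2000 m/s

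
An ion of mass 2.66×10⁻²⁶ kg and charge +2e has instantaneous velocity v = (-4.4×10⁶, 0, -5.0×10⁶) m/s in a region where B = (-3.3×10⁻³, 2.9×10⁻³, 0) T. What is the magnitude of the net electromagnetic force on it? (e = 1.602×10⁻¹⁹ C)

v×B = (1.45×10⁴, 1.65×10⁴, -1.28×10⁴) N/C.
F = q v×B = (3.204×10⁻¹⁹ C)·(1.45×10⁴, 1.65×10⁴, -1.28×10⁴) = (4.65×10⁻¹⁵, 5.29×10⁻¹⁵, -4.09×10⁻¹⁵) N.
|F| = 8.14×10⁻¹⁵ N.

|F| ≈ 8.14×10⁻¹⁵ N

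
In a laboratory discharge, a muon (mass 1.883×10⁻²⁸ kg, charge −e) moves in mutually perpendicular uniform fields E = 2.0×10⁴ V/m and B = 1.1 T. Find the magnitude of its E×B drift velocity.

In crossed fields the guiding centre drifts at v_d = |E×B|/B² = E/B, independent of charge and mass.
v_d = 2.0×10⁴/1.1 = 1.8×10⁴ m/s.

v_d ≈ 1.8×10⁴ m/s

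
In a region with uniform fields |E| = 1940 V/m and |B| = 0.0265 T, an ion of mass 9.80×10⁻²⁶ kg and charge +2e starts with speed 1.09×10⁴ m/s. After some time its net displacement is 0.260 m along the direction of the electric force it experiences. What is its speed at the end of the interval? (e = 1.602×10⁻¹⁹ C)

v_f ≈ 5.85×10⁴ m/s

B does no work; ΔKE = |q|E d.
½mv_f² = ½mv₀² + |q|Ed = ½(9.80×10⁻²⁶)(1.09×10⁴)² + (3.204×10⁻¹⁹)(1940)(0.260) ≈ 5.822×10⁻¹⁸ J + 1.616×10⁻¹⁶ J ≈ 1.674×10⁻¹⁶ J.
v_f = √(2·1.674×10⁻¹⁶/9.80×10⁻²⁶) ≈ 5.85×10⁴ m/s.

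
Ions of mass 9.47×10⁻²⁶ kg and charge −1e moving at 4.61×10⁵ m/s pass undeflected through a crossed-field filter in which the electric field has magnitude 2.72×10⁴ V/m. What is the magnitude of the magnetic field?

B = 0.0590 T

Balance of forces in the selector: qE = qvB ⇒ B = E/v.
B = 2.72×10⁴/4.61×10⁵ = 0.0590 T.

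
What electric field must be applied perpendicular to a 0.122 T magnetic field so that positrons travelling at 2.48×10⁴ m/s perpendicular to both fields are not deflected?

For straight-line motion qE = qvB, so E = vB.
E = 2.48×10⁴ × 0.122 = 3030 V/m.

E = 3030 V/m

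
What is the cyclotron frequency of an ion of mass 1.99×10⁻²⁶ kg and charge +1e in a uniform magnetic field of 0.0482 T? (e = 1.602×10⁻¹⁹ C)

f ≈ 6.18×10⁴ Hz

f = |q|B/(2πm).
f = (1.602×10⁻¹⁹)(0.0482)/(2π·1.99×10⁻²⁶) ≈ 6.18×10⁴ Hz.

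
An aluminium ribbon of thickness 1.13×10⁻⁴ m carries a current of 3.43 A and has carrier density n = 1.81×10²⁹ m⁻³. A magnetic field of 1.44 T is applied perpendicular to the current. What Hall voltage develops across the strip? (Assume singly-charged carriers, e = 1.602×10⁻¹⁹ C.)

V_H = IB/(n e t).
V_H = (3.43)(1.44)/((1.81×10²⁹)(1.602×10⁻¹⁹)(1.13×10⁻⁴)) ≈ 1.51×10⁻⁶ V.

V_H ≈ 1.51×10⁻⁶ V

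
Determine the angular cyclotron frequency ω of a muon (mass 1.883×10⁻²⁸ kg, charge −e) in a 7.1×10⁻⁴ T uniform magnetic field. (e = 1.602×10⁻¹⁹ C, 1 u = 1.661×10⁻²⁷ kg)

ω = |q|B/m.
ω = (1.602×10⁻¹⁹)(7.1×10⁻⁴)/1.883×10⁻²⁸ ≈ 6.0×10⁵ rad/s.

ω ≈ 6.0×10⁵ rad/s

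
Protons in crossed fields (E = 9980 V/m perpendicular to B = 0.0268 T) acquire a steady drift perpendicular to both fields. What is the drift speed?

v_d ≈ 3.72×10⁵ m/s

In crossed fields the guiding centre drifts at v_d = |E×B|/B² = E/B, independent of charge and mass.
v_d = 9980/0.0268 = 3.72×10⁵ m/s.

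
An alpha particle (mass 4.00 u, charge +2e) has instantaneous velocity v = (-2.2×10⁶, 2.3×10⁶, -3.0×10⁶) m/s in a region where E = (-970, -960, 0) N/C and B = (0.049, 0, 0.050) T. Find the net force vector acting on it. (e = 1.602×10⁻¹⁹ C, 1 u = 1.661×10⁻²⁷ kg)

F ≈ (3.65×10⁻¹⁴, -1.22×10⁻¹⁴, -3.61×10⁻¹⁴) N

v×B = (1.15×10⁵, -3.70×10⁴, -1.13×10⁵) N/C.
E + v×B = (1.14×10⁵, -3.80×10⁴, -1.13×10⁵) N/C.
F = q(E + v×B) = (3.204×10⁻¹⁹ C)·(1.14×10⁵, -3.80×10⁴, -1.13×10⁵) = (3.65×10⁻¹⁴, -1.22×10⁻¹⁴, -3.61×10⁻¹⁴) N.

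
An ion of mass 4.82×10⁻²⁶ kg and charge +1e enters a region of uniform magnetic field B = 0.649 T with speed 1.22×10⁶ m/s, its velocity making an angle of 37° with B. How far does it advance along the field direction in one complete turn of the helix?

p ≈ 2.84 m

v∥ = v cosθ = 1.22×10⁶·cos37° ≈ 9.743×10⁵ m/s.
T = 2πm/(|q|B) = 2π(4.82×10⁻²⁶)/((1.602×10⁻¹⁹)(0.649)) ≈ 2.913×10⁻⁶ s.
pitch = v∥ T = (9.743×10⁵)(2.913×10⁻⁶) ≈ 2.84 m.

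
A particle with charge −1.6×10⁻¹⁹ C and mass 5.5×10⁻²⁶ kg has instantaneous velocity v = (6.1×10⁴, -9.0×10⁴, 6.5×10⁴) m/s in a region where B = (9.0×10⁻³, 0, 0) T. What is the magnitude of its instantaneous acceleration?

v×B = (0, 585, 810) N/C.
F = q v×B = (−1.6×10⁻¹⁹ C)·(0, 585, 810) = (0, -9.36×10⁻¹⁷, -1.30×10⁻¹⁶) N.
|a| = |F|/m = 1.599×10⁻¹⁶/5.5×10⁻²⁶ ≈ 2.91×10⁹ m/s².

|a| ≈ 2.91×10⁹ m/s²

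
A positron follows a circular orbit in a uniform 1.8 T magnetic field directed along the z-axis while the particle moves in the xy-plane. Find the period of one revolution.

T ≈ 2.0×10⁻¹¹ s

The cyclotron period depends only on m, q, B: T = 2πm/(|q|B).
T = 2π(9.109×10⁻³¹)/((1.602×10⁻¹⁹)(1.8)) ≈ 2.0×10⁻¹¹ s.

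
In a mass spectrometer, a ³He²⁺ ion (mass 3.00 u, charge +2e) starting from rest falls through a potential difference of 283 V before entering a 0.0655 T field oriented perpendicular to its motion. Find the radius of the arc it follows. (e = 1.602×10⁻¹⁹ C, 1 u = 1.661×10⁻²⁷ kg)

Acceleration: |q|V = ½mv² ⇒ v = √(2|q|V/m) = √(2·3.204×10⁻¹⁹·283/4.983×10⁻²⁷) ≈ 1.908×10⁵ m/s.
In the field: r = mv/(|q|B) = (4.983×10⁻²⁷)(1.908×10⁵)/((3.204×10⁻¹⁹)(0.0655)) ≈ 0.0453 m.

r ≈ 0.0453 m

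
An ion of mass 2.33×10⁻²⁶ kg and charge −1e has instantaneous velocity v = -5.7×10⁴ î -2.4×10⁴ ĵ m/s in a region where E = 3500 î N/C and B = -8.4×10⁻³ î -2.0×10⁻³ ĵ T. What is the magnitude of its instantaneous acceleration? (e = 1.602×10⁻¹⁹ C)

v×B = (0, 0, -87.6) N/C.
E + v×B = (3500, 0, -87.6) N/C.
F = q(E + v×B) = (−1.602×10⁻¹⁹ C)·(3500, 0, -87.6) = (-5.61×10⁻¹⁶, 0, 1.40×10⁻¹⁷) N.
|a| = |F|/m = 5.609×10⁻¹⁶/2.33×10⁻²⁶ ≈ 2.41×10¹⁰ m/s².

|a| ≈ 2.41×10¹⁰ m/s²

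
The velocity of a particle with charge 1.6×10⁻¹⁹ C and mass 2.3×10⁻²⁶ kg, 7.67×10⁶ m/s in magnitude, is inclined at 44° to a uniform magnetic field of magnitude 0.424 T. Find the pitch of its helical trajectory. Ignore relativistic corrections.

v∥ = v cosθ = 7.67×10⁶·cos44° ≈ 5.517×10⁶ m/s.
T = 2πm/(|q|B) = 2π(2.3×10⁻²⁶)/((1.6×10⁻¹⁹)(0.424)) ≈ 2.130×10⁻⁶ s.
pitch = v∥ T = (5.517×10⁶)(2.130×10⁻⁶) ≈ 11.8 m.

p ≈ 11.8 m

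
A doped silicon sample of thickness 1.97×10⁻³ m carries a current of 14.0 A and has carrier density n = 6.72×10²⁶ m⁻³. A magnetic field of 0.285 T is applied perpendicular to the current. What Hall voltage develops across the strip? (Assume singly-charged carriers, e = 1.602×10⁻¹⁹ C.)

V_H ≈ 1.88×10⁻⁵ V

V_H = IB/(n e t).
V_H = (14.0)(0.285)/((6.72×10²⁶)(1.602×10⁻¹⁹)(1.97×10⁻³)) ≈ 1.88×10⁻⁵ V.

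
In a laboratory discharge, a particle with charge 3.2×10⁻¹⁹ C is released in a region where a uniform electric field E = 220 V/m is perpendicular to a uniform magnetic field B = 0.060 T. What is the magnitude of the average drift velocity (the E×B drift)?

v_d ≈ 3700 m/s

In crossed fields the guiding centre drifts at v_d = |E×B|/B² = E/B, independent of charge and mass.
v_d = 220/0.060 = 3700 m/s.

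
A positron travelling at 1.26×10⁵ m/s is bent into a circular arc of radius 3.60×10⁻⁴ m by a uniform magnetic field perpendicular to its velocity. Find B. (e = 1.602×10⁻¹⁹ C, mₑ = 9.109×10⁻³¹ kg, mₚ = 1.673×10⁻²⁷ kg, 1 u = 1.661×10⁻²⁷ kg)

B ≈ 1.99×10⁻³ T

From |q|vB = mv²/r, B = mv/(|q|r).
B = (9.109×10⁻³¹)(1.26×10⁵)/((1.602×10⁻¹⁹)(3.60×10⁻⁴)) ≈ 1.99×10⁻³ T.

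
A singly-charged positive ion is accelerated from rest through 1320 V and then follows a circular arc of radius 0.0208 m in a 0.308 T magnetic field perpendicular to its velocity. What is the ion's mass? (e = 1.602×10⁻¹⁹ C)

Combine |q|V = ½mv² and r = mv/(|q|B): eliminate v to get m = qB²r²/(2V).
m = (1.602×10⁻¹⁹)(0.308)²(0.0208)²/(2·1320) ≈ 2.49×10⁻²⁷ kg.

m ≈ 2.49×10⁻²⁷ kg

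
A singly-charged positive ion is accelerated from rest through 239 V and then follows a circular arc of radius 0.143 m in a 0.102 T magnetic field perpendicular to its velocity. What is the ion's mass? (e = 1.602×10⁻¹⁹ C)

m ≈ 7.13×10⁻²⁶ kg

Combine |q|V = ½mv² and r = mv/(|q|B): eliminate v to get m = qB²r²/(2V).
m = (1.602×10⁻¹⁹)(0.102)²(0.143)²/(2·239) ≈ 7.13×10⁻²⁶ kg.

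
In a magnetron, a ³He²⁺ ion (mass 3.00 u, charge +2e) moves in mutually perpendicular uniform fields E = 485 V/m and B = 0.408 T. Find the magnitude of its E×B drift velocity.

The E×B drift speed is v_d = E/B.
v_d = 485/0.408 = 1190 m/s.

v_d ≈ 1190 m/s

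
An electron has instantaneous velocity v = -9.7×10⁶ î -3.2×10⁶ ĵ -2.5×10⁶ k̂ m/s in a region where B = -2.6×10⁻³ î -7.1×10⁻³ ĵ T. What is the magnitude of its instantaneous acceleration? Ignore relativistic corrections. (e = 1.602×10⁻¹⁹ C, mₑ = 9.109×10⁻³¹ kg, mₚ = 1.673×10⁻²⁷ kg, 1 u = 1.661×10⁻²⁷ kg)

v×B = (-1.78×10⁴, 6500, 6.06×10⁴) N/C.
F = q v×B = (−1.602×10⁻¹⁹ C)·(-1.78×10⁴, 6500, 6.06×10⁴) = (2.84×10⁻¹⁵, -1.04×10⁻¹⁵, -9.70×10⁻¹⁵) N.
|a| = |F|/m = 1.016×10⁻¹⁴/9.109×10⁻³¹ ≈ 1.12×10¹⁶ m/s².

|a| ≈ 1.12×10¹⁶ m/s²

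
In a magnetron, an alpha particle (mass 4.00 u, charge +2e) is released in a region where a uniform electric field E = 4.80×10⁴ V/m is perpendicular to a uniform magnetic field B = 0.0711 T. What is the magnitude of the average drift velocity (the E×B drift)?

v_d ≈ 6.75×10⁵ m/s

In crossed fields the guiding centre drifts at v_d = |E×B|/B² = E/B, independent of charge and mass.
v_d = 4.80×10⁴/0.0711 = 6.75×10⁵ m/s.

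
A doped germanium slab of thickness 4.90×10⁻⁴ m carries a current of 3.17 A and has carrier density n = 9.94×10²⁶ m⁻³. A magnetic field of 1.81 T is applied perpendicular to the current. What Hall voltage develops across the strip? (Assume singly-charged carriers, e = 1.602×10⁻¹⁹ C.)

V_H = IB/(n e t).
V_H = (3.17)(1.81)/((9.94×10²⁶)(1.602×10⁻¹⁹)(4.90×10⁻⁴)) ≈ 7.35×10⁻⁵ V.

V_H ≈ 7.35×10⁻⁵ V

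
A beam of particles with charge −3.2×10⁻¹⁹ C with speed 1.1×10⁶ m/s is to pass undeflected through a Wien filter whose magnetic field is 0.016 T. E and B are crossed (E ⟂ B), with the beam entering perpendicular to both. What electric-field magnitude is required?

For straight-line motion qE = qvB, so E = vB.
E = 1.1×10⁶ × 0.016 = 1.8×10⁴ V/m.

E = 1.8×10⁴ V/m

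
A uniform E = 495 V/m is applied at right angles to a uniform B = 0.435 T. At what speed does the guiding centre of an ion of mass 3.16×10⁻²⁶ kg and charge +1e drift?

v_d ≈ 1140 m/s

The steady drift has the magnetic force balancing the electric force, so v_d = E/B.
v_d = 495/0.435 = 1140 m/s.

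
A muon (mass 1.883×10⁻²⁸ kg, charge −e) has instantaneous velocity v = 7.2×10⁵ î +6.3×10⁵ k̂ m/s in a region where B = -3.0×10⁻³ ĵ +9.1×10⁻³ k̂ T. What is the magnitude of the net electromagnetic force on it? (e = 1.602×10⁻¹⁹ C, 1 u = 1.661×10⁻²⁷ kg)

|F| ≈ 1.15×10⁻¹⁵ N

v×B = (1890, -6550, -2160) N/C.
F = q v×B = (−1.602×10⁻¹⁹ C)·(1890, -6550, -2160) = (-3.03×10⁻¹⁶, 1.05×10⁻¹⁵, 3.46×10⁻¹⁶) N.
|F| = 1.15×10⁻¹⁵ N.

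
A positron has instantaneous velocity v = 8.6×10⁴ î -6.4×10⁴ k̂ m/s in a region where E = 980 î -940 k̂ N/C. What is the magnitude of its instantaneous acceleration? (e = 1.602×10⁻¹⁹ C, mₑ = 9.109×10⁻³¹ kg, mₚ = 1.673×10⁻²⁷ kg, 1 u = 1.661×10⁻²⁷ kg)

|a| ≈ 2.39×10¹⁴ m/s²

Only an electric field acts, so F = qE = (1.602×10⁻¹⁹ C)·(980, 0, -940) = (1.57×10⁻¹⁶, 0, -1.51×10⁻¹⁶) N.
|a| = |F|/m = 2.175×10⁻¹⁶/9.109×10⁻³¹ ≈ 2.39×10¹⁴ m/s².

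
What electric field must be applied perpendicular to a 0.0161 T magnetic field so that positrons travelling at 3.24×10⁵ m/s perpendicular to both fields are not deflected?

For straight-line motion qE = qvB, so E = vB.
E = 3.24×10⁵ × 0.0161 = 5220 V/m.

E = 5220 V/m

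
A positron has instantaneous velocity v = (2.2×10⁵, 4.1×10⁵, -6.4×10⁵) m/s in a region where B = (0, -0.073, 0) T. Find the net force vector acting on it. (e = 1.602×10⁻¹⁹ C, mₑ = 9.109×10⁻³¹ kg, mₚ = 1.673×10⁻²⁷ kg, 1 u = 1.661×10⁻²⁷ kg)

F ≈ (-7.48×10⁻¹⁵, 0, -2.57×10⁻¹⁵) N

v×B = (-4.67×10⁴, 0, -1.61×10⁴) N/C.
F = q v×B = (1.602×10⁻¹⁹ C)·(-4.67×10⁴, 0, -1.61×10⁴) = (-7.48×10⁻¹⁵, 0, -2.57×10⁻¹⁵) N.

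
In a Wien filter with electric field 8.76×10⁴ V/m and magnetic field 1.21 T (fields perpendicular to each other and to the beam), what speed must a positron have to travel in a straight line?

v = 7.24×10⁴ m/s

Straight-line motion ⇒ electric and magnetic forces cancel, so E = vB.
v = E/B = 8.76×10⁴/1.21 = 7.24×10⁴ m/s.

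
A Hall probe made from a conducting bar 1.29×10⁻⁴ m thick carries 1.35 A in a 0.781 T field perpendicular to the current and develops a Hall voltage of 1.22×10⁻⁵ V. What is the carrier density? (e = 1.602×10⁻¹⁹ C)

From V_H = IB/(n e t), n = IB/(V_H e t).
n = (1.35)(0.781)/((1.22×10⁻⁵)(1.602×10⁻¹⁹)(1.29×10⁻⁴)) ≈ 4.18×10²⁷ m⁻³.

n ≈ 4.18×10²⁷ m⁻³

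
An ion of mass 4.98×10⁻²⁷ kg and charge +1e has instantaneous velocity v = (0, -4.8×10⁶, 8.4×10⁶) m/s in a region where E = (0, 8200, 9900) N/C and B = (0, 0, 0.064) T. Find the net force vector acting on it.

F ≈ (-4.92×10⁻¹⁴, 1.31×10⁻¹⁵, 1.59×10⁻¹⁵) N

v×B = (-3.07×10⁵, 0, 0) N/C.
E + v×B = (-3.07×10⁵, 8200, 9900) N/C.
F = q(E + v×B) = (1.602×10⁻¹⁹ C)·(-3.07×10⁵, 8200, 9900) = (-4.92×10⁻¹⁴, 1.31×10⁻¹⁵, 1.59×10⁻¹⁵) N.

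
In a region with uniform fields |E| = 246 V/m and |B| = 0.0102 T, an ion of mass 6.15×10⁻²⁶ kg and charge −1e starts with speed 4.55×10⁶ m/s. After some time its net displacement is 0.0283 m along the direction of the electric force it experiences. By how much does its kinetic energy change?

ΔKE ≈ 1.12×10⁻¹⁸ J

The magnetic force is always ⟂ v and does no work; only the electric force changes KE.
ΔKE = F_E · d = |q|E d = (1.602×10⁻¹⁹)(246)(0.0283) ≈ 1.12×10⁻¹⁸ J.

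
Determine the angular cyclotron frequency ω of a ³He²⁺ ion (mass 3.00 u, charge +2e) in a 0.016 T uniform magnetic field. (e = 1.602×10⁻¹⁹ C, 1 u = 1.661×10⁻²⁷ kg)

ω = |q|B/m.
ω = (3.204×10⁻¹⁹)(0.016)/4.983×10⁻²⁷ ≈ 1.0×10⁶ rad/s.

ω ≈ 1.0×10⁶ rad/s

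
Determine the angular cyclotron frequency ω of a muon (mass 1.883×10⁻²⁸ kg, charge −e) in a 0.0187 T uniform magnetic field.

ω ≈ 1.59×10⁷ rad/s

ω = |q|B/m.
ω = (1.602×10⁻¹⁹)(0.0187)/1.883×10⁻²⁸ ≈ 1.59×10⁷ rad/s.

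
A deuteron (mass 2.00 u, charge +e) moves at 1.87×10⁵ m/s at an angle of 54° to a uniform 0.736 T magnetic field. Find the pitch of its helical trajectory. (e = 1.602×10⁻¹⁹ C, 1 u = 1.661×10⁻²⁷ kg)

v∥ = v cosθ = 1.87×10⁵·cos54° ≈ 1.099×10⁵ m/s.
T = 2πm/(|q|B) = 2π(3.322×10⁻²⁷)/((1.602×10⁻¹⁹)(0.736)) ≈ 1.770×10⁻⁷ s.
pitch = v∥ T = (1.099×10⁵)(1.770×10⁻⁷) ≈ 0.0195 m.

p ≈ 0.0195 m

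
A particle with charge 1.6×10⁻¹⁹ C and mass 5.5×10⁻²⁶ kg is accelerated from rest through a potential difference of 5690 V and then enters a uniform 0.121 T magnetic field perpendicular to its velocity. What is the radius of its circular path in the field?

r ≈ 0.517 m

Acceleration: |q|V = ½mv² ⇒ v = √(2|q|V/m) = √(2·1.6×10⁻¹⁹·5690/5.5×10⁻²⁶) ≈ 1.819×10⁵ m/s.
In the field: r = mv/(|q|B) = (5.5×10⁻²⁶)(1.819×10⁵)/((1.6×10⁻¹⁹)(0.121)) ≈ 0.517 m.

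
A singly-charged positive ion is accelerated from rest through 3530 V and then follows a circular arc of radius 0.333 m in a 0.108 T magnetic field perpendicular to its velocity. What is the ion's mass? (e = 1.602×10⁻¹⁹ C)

m ≈ 2.93×10⁻²⁶ kg

Combine |q|V = ½mv² and r = mv/(|q|B): eliminate v to get m = qB²r²/(2V).
m = (1.602×10⁻¹⁹)(0.108)²(0.333)²/(2·3530) ≈ 2.93×10⁻²⁶ kg.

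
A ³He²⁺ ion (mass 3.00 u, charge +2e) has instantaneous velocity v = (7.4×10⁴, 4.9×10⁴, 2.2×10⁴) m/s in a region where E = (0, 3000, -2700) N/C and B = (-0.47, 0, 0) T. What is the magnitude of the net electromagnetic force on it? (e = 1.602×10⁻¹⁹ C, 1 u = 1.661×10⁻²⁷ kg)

|F| ≈ 6.93×10⁻¹⁵ N

v×B = (0, -1.03×10⁴, 2.30×10⁴) N/C.
E + v×B = (0, -7340, 2.03×10⁴) N/C.
F = q(E + v×B) = (3.204×10⁻¹⁹ C)·(0, -7340, 2.03×10⁴) = (0, -2.35×10⁻¹⁵, 6.51×10⁻¹⁵) N.
|F| = 6.93×10⁻¹⁵ N.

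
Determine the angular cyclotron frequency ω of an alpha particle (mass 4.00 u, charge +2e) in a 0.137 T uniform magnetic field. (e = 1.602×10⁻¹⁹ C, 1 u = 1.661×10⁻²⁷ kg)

ω = |q|B/m.
ω = (3.204×10⁻¹⁹)(0.137)/6.644×10⁻²⁷ ≈ 6.61×10⁶ rad/s.

ω ≈ 6.61×10⁶ rad/s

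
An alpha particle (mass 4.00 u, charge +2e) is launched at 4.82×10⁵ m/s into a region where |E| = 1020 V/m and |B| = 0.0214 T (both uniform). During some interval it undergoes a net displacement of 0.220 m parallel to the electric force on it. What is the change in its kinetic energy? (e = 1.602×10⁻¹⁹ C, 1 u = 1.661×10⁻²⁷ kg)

The magnetic force is always ⟂ v and does no work; only the electric force changes KE.
ΔKE = F_E · d = |q|E d = (3.204×10⁻¹⁹)(1020)(0.220) ≈ 7.19×10⁻¹⁷ J.

ΔKE ≈ 7.19×10⁻¹⁷ J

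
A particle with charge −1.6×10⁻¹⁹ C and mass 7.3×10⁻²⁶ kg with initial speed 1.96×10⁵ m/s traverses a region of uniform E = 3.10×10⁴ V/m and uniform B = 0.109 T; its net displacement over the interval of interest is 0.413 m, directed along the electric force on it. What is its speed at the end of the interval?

B does no work; ΔKE = |q|E d.
½mv_f² = ½mv₀² + |q|Ed = ½(7.3×10⁻²⁶)(1.96×10⁵)² + (1.6×10⁻¹⁹)(3.10×10⁴)(0.413) ≈ 1.402×10⁻¹⁵ J + 2.048×10⁻¹⁵ J ≈ 3.451×10⁻¹⁵ J.
v_f = √(2·3.451×10⁻¹⁵/7.3×10⁻²⁶) ≈ 3.07×10⁵ m/s.

v_f ≈ 3.07×10⁵ m/s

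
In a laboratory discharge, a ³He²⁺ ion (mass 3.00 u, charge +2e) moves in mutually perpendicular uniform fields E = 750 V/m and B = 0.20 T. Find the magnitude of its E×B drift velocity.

In crossed fields the guiding centre drifts at v_d = |E×B|/B² = E/B, independent of charge and mass.
v_d = 750/0.20 = 3800 m/s.

v_d ≈ 3800 m/s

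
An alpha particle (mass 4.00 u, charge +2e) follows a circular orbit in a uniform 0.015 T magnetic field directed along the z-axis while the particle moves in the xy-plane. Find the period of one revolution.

T ≈ 8.7×10⁻⁶ s

The cyclotron period depends only on m, q, B: T = 2πm/(|q|B).
T = 2π(6.644×10⁻²⁷)/((3.204×10⁻¹⁹)(0.015)) ≈ 8.7×10⁻⁶ s.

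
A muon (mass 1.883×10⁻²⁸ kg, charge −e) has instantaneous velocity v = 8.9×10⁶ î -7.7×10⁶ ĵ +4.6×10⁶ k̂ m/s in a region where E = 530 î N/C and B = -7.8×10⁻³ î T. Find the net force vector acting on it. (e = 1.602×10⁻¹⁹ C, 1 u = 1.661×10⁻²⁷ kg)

v×B = (0, -3.59×10⁴, -6.01×10⁴) N/C.
E + v×B = (530, -3.59×10⁴, -6.01×10⁴) N/C.
F = q(E + v×B) = (−1.602×10⁻¹⁹ C)·(530, -3.59×10⁴, -6.01×10⁴) = (-8.49×10⁻¹⁷, 5.75×10⁻¹⁵, 9.62×10⁻¹⁵) N.

F ≈ (-8.49×10⁻¹⁷, 5.75×10⁻¹⁵, 9.62×10⁻¹⁵) N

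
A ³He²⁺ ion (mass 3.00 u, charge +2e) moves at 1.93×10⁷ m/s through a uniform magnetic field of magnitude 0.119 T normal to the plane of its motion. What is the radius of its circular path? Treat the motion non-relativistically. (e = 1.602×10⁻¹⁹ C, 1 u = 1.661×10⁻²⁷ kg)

r ≈ 2.52 m

The magnetic force provides the centripetal force: |q|vB = mv²/r.
r = mv/(|q|B) = (4.983×10⁻²⁷)(1.93×10⁷)/((3.204×10⁻¹⁹)(0.119)) ≈ 2.52 m.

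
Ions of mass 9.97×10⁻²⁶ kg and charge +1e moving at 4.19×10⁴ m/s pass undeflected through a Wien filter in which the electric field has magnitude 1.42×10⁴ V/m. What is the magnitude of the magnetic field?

Balance of forces in the selector: qE = qvB ⇒ B = E/v.
B = 1.42×10⁴/4.19×10⁴ = 0.339 T.

B = 0.339 T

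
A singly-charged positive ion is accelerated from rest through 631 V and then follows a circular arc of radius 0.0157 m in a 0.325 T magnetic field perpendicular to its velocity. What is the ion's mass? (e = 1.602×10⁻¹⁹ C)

m ≈ 3.30×10⁻²⁷ kg

Combine |q|V = ½mv² and r = mv/(|q|B): eliminate v to get m = qB²r²/(2V).
m = (1.602×10⁻¹⁹)(0.325)²(0.0157)²/(2·631) ≈ 3.30×10⁻²⁷ kg.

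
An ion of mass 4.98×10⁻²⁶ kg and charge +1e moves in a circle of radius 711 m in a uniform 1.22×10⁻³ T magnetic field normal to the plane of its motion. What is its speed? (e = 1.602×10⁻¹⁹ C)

From |q|vB = mv²/r, v = |q|Br/m.
v = (1.602×10⁻¹⁹)(1.22×10⁻³)(711)/4.98×10⁻²⁶ ≈ 2.79×10⁶ m/s.

v ≈ 2.79×10⁶ m/s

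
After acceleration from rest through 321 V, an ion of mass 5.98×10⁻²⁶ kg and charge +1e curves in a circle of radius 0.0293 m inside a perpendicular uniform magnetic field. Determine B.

B ≈ 0.528 T

v = √(2|q|V/m) = √(2·1.602×10⁻¹⁹·321/5.98×10⁻²⁶) ≈ 4.147×10⁴ m/s.
B = mv/(|q|r) = (5.98×10⁻²⁶)(4.147×10⁴)/((1.602×10⁻¹⁹)(0.0293)) ≈ 0.528 T.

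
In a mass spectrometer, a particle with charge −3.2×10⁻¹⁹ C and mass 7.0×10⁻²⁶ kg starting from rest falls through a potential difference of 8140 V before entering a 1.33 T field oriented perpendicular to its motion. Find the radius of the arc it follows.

r ≈ 0.0449 m

Acceleration: |q|V = ½mv² ⇒ v = √(2|q|V/m) = √(2·3.2×10⁻¹⁹·8140/7.0×10⁻²⁶) ≈ 2.728×10⁵ m/s.
In the field: r = mv/(|q|B) = (7.0×10⁻²⁶)(2.728×10⁵)/((3.2×10⁻¹⁹)(1.33)) ≈ 0.0449 m.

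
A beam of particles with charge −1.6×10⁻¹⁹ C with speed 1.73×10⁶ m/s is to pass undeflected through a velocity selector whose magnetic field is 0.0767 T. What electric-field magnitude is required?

For straight-line motion qE = qvB, so E = vB.
E = 1.73×10⁶ × 0.0767 = 1.33×10⁵ V/m.

E = 1.33×10⁵ V/m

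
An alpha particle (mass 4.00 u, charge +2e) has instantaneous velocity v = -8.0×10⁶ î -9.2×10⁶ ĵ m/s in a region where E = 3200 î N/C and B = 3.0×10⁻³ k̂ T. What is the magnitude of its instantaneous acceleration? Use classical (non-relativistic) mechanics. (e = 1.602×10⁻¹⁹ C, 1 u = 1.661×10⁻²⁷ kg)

v×B = (-2.76×10⁴, 2.40×10⁴, 0) N/C.
E + v×B = (-2.44×10⁴, 2.40×10⁴, 0) N/C.
F = q(E + v×B) = (3.204×10⁻¹⁹ C)·(-2.44×10⁴, 2.40×10⁴, 0) = (-7.82×10⁻¹⁵, 7.69×10⁻¹⁵, 0) N.
|a| = |F|/m = 1.097×10⁻¹⁴/6.644×10⁻²⁷ ≈ 1.65×10¹² m/s².

|a| ≈ 1.65×10¹² m/s²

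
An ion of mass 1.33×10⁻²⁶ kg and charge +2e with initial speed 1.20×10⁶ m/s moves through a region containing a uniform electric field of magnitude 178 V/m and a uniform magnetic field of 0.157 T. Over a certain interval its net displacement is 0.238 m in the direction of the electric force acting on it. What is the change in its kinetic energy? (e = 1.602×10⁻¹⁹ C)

The magnetic force is always ⟂ v and does no work; only the electric force changes KE.
ΔKE = F_E · d = |q|E d = (3.204×10⁻¹⁹)(178)(0.238) ≈ 1.36×10⁻¹⁷ J.

ΔKE ≈ 1.36×10⁻¹⁷ J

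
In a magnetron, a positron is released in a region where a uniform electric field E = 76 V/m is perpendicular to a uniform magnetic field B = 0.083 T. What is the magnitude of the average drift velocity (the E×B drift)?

The steady drift has the magnetic force balancing the electric force, so v_d = E/B.
v_d = 76/0.083 = 920 m/s.

v_d ≈ 920 m/s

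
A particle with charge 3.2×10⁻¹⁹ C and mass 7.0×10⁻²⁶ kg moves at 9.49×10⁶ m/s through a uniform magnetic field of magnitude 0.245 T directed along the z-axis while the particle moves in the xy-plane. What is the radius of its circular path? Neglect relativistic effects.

r ≈ 8.47 m

The magnetic force provides the centripetal force: |q|vB = mv²/r.
r = mv/(|q|B) = (7.0×10⁻²⁶)(9.49×10⁶)/((3.2×10⁻¹⁹)(0.245)) ≈ 8.47 m.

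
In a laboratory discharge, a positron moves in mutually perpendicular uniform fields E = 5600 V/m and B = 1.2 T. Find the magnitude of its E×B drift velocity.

The steady drift has the magnetic force balancing the electric force, so v_d = E/B.
v_d = 5600/1.2 = 4700 m/s.

v_d ≈ 4700 m/s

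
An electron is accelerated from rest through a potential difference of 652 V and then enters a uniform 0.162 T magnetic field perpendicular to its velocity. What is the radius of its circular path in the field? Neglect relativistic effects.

r ≈ 5.32×10⁻⁴ m

Acceleration: |q|V = ½mv² ⇒ v = √(2|q|V/m) = √(2·1.602×10⁻¹⁹·652/9.109×10⁻³¹) ≈ 1.514×10⁷ m/s.
In the field: r = mv/(|q|B) = (9.109×10⁻³¹)(1.514×10⁷)/((1.602×10⁻¹⁹)(0.162)) ≈ 5.32×10⁻⁴ m.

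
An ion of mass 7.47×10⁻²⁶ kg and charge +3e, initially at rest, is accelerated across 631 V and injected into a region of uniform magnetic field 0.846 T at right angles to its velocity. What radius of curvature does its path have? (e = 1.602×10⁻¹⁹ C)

r ≈ 0.0166 m

Acceleration: |q|V = ½mv² ⇒ v = √(2|q|V/m) = √(2·4.806×10⁻¹⁹·631/7.47×10⁻²⁶) ≈ 9.011×10⁴ m/s.
In the field: r = mv/(|q|B) = (7.47×10⁻²⁶)(9.011×10⁴)/((4.806×10⁻¹⁹)(0.846)) ≈ 0.0166 m.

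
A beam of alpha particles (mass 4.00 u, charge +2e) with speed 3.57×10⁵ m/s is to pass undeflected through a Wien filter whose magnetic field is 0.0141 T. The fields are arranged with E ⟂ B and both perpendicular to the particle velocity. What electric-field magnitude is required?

For straight-line motion qE = qvB, so E = vB.
E = 3.57×10⁵ × 0.0141 = 5030 V/m.

E = 5030 V/m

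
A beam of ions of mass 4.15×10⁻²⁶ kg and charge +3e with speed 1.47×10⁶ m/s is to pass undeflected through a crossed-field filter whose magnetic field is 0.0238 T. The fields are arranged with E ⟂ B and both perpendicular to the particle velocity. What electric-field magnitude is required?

For straight-line motion qE = qvB, so E = vB.
E = 1.47×10⁶ × 0.0238 = 3.50×10⁴ V/m.

E = 3.50×10⁴ V/m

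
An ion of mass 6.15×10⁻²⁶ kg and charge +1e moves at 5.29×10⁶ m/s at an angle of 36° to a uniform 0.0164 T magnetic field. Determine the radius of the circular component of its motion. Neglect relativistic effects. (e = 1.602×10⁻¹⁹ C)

r ≈ 72.8 m

v⊥ = v sinθ = 5.29×10⁶·sin36° ≈ 3.109×10⁶ m/s.
r = m v⊥/(|q|B) = (6.15×10⁻²⁶)(3.109×10⁶)/((1.602×10⁻¹⁹)(0.0164)) ≈ 72.8 m.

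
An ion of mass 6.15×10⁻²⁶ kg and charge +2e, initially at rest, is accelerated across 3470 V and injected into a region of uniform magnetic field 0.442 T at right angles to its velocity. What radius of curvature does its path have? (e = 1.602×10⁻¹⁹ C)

Acceleration: |q|V = ½mv² ⇒ v = √(2|q|V/m) = √(2·3.204×10⁻¹⁹·3470/6.15×10⁻²⁶) ≈ 1.901×10⁵ m/s.
In the field: r = mv/(|q|B) = (6.15×10⁻²⁶)(1.901×10⁵)/((3.204×10⁻¹⁹)(0.442)) ≈ 0.0826 m.

r ≈ 0.0826 m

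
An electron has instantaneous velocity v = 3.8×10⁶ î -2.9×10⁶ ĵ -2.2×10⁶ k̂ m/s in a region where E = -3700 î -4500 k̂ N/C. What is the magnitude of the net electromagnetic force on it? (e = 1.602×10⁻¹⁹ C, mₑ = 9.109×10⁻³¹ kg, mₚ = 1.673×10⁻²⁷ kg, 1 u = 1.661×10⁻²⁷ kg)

|F| ≈ 9.33×10⁻¹⁶ N

Only an electric field acts, so F = qE = (−1.602×10⁻¹⁹ C)·(-3700, 0, -4500) = (5.93×10⁻¹⁶, 0, 7.21×10⁻¹⁶) N.
|F| = 9.33×10⁻¹⁶ N.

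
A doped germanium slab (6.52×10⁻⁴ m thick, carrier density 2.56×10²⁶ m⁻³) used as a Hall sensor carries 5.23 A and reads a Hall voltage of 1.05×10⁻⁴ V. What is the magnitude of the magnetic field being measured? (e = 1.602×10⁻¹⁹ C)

From V_H = IB/(n e t), B = V_H n e t / I.
B = (1.05×10⁻⁴)(2.56×10²⁶)(1.602×10⁻¹⁹)(6.52×10⁻⁴)/5.23 ≈ 0.537 T.

B ≈ 0.537 T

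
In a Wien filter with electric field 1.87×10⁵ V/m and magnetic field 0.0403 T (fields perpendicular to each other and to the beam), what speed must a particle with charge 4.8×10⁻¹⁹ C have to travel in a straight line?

Straight-line motion ⇒ electric and magnetic forces cancel, so E = vB.
v = E/B = 1.87×10⁵/0.0403 = 4.64×10⁶ m/s.

v = 4.64×10⁶ m/s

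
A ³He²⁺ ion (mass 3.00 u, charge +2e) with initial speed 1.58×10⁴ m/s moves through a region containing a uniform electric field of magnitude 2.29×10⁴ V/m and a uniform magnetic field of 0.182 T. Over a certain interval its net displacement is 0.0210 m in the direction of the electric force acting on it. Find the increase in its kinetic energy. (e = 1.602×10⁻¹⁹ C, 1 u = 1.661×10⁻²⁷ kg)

The magnetic force is always ⟂ v and does no work; only the electric force changes KE.
ΔKE = F_E · d = |q|E d = (3.204×10⁻¹⁹)(2.29×10⁴)(0.0210) ≈ 1.54×10⁻¹⁶ J.

ΔKE ≈ 1.54×10⁻¹⁶ J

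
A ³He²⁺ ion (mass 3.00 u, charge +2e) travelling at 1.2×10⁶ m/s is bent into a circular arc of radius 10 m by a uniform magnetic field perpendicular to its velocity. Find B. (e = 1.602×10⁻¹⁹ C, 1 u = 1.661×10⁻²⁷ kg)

B ≈ 1.9×10⁻³ T

From |q|vB = mv²/r, B = mv/(|q|r).
B = (4.983×10⁻²⁷)(1.2×10⁶)/((3.204×10⁻¹⁹)(10)) ≈ 1.9×10⁻³ T.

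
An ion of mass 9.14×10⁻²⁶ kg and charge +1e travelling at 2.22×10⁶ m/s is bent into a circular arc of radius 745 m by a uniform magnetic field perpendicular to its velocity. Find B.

From |q|vB = mv²/r, B = mv/(|q|r).
B = (9.14×10⁻²⁶)(2.22×10⁶)/((1.602×10⁻¹⁹)(745)) ≈ 1.70×10⁻³ T.

B ≈ 1.70×10⁻³ T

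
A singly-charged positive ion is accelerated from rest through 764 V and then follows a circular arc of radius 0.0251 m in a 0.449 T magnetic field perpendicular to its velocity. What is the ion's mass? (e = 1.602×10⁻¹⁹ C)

Combine |q|V = ½mv² and r = mv/(|q|B): eliminate v to get m = qB²r²/(2V).
m = (1.602×10⁻¹⁹)(0.449)²(0.0251)²/(2·764) ≈ 1.33×10⁻²⁶ kg.

m ≈ 1.33×10⁻²⁶ kg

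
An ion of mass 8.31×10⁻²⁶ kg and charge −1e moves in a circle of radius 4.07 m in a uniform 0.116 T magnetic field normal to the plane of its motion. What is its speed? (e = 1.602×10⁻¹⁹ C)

From |q|vB = mv²/r, v = |q|Br/m.
v = (1.602×10⁻¹⁹)(0.116)(4.07)/8.31×10⁻²⁶ ≈ 9.10×10⁵ m/s.

v ≈ 9.10×10⁵ m/s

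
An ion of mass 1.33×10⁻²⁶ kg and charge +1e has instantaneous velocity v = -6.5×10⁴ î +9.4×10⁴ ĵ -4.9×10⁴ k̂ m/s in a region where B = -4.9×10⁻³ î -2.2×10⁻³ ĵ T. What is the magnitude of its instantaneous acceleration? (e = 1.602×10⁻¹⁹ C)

|a| ≈ 7.93×10⁹ m/s²

v×B = (-108, 240, 604) N/C.
F = q v×B = (1.602×10⁻¹⁹ C)·(-108, 240, 604) = (-1.73×10⁻¹⁷, 3.85×10⁻¹⁷, 9.67×10⁻¹⁷) N.
|a| = |F|/m = 1.055×10⁻¹⁶/1.33×10⁻²⁶ ≈ 7.93×10⁹ m/s².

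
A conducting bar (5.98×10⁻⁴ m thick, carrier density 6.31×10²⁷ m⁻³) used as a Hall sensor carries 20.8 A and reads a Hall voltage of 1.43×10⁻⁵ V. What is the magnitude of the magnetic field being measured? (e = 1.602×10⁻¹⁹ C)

From V_H = IB/(n e t), B = V_H n e t / I.
B = (1.43×10⁻⁵)(6.31×10²⁷)(1.602×10⁻¹⁹)(5.98×10⁻⁴)/20.8 ≈ 0.416 T.

B ≈ 0.416 T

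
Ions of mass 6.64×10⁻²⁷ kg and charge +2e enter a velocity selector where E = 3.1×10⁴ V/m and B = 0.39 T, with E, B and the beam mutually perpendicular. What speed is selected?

Straight-line motion ⇒ electric and magnetic forces cancel, so E = vB.
v = E/B = 3.1×10⁴/0.39 = 7.9×10⁴ m/s.
The result is independent of the particle's charge and mass.

v = 7.9×10⁴ m/s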